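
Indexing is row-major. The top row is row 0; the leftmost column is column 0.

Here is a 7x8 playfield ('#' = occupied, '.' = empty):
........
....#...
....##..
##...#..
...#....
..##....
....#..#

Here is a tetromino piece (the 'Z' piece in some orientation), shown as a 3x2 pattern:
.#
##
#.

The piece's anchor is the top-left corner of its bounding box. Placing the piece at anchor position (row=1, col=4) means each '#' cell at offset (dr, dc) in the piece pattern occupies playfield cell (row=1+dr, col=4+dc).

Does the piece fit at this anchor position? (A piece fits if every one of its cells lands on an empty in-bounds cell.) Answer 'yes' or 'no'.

Answer: no

Derivation:
Check each piece cell at anchor (1, 4):
  offset (0,1) -> (1,5): empty -> OK
  offset (1,0) -> (2,4): occupied ('#') -> FAIL
  offset (1,1) -> (2,5): occupied ('#') -> FAIL
  offset (2,0) -> (3,4): empty -> OK
All cells valid: no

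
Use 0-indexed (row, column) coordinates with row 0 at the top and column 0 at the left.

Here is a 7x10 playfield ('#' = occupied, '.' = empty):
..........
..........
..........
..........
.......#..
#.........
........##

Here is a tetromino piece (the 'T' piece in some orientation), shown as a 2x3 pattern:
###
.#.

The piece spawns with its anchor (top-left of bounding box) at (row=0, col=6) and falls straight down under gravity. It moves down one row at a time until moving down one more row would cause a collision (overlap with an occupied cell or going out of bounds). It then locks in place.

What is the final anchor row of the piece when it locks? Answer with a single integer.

Answer: 2

Derivation:
Spawn at (row=0, col=6). Try each row:
  row 0: fits
  row 1: fits
  row 2: fits
  row 3: blocked -> lock at row 2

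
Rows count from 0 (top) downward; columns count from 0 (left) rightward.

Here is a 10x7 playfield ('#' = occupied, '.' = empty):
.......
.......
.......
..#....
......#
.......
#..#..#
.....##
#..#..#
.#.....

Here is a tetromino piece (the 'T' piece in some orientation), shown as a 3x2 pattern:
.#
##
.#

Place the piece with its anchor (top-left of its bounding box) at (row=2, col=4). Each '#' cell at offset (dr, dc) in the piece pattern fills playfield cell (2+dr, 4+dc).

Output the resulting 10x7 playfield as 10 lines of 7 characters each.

Answer: .......
.......
.....#.
..#.##.
.....##
.......
#..#..#
.....##
#..#..#
.#.....

Derivation:
Fill (2+0,4+1) = (2,5)
Fill (2+1,4+0) = (3,4)
Fill (2+1,4+1) = (3,5)
Fill (2+2,4+1) = (4,5)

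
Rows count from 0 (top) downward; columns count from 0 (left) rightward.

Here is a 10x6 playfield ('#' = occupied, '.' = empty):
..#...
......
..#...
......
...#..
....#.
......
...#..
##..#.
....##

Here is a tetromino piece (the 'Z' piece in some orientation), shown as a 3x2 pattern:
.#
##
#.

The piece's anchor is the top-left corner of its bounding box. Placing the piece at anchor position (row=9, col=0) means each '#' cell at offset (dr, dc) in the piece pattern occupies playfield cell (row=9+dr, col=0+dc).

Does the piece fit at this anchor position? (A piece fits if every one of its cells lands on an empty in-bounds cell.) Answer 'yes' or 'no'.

Answer: no

Derivation:
Check each piece cell at anchor (9, 0):
  offset (0,1) -> (9,1): empty -> OK
  offset (1,0) -> (10,0): out of bounds -> FAIL
  offset (1,1) -> (10,1): out of bounds -> FAIL
  offset (2,0) -> (11,0): out of bounds -> FAIL
All cells valid: no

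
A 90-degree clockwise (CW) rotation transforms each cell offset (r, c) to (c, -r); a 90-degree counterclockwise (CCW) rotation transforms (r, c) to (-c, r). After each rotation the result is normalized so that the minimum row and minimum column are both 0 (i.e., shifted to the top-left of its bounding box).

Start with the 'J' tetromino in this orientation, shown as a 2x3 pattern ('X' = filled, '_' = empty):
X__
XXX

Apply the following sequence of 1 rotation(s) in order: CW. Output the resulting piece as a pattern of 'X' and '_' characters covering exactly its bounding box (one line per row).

Answer: XX
X_
X_

Derivation:
Start:
X__
XXX
After rotation 1 (CW):
XX
X_
X_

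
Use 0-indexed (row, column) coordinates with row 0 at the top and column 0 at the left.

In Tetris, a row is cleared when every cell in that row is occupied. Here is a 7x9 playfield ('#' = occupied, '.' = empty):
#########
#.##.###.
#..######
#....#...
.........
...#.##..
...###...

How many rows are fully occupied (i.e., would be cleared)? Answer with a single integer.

Answer: 1

Derivation:
Check each row:
  row 0: 0 empty cells -> FULL (clear)
  row 1: 3 empty cells -> not full
  row 2: 2 empty cells -> not full
  row 3: 7 empty cells -> not full
  row 4: 9 empty cells -> not full
  row 5: 6 empty cells -> not full
  row 6: 6 empty cells -> not full
Total rows cleared: 1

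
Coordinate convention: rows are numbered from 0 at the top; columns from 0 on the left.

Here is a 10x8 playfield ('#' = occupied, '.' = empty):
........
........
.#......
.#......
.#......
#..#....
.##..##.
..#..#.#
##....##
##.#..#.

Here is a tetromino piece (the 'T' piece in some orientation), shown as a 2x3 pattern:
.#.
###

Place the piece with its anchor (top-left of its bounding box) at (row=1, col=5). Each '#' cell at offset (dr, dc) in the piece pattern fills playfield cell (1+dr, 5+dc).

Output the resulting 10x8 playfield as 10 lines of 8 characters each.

Answer: ........
......#.
.#...###
.#......
.#......
#..#....
.##..##.
..#..#.#
##....##
##.#..#.

Derivation:
Fill (1+0,5+1) = (1,6)
Fill (1+1,5+0) = (2,5)
Fill (1+1,5+1) = (2,6)
Fill (1+1,5+2) = (2,7)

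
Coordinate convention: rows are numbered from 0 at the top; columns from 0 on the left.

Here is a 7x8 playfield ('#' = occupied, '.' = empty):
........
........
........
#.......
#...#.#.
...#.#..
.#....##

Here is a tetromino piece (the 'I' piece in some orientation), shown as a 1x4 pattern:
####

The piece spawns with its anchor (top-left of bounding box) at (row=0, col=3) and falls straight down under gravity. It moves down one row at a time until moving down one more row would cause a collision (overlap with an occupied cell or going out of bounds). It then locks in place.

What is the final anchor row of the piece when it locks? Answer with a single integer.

Spawn at (row=0, col=3). Try each row:
  row 0: fits
  row 1: fits
  row 2: fits
  row 3: fits
  row 4: blocked -> lock at row 3

Answer: 3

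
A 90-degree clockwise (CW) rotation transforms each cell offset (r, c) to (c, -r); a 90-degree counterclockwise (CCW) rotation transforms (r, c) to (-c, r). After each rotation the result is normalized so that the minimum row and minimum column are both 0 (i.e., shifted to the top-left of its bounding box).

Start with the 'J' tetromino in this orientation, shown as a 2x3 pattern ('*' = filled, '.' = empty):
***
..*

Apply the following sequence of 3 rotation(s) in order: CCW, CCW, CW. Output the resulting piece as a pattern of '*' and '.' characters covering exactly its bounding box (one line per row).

Start:
***
..*
After rotation 1 (CCW):
**
*.
*.
After rotation 2 (CCW):
*..
***
After rotation 3 (CW):
**
*.
*.

Answer: **
*.
*.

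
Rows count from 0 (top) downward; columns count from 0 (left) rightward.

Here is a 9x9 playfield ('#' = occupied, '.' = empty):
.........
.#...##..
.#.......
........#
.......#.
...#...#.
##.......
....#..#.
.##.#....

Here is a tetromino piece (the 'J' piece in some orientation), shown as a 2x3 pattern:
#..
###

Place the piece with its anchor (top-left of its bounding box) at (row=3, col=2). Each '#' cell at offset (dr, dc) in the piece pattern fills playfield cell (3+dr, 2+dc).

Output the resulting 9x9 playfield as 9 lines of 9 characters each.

Answer: .........
.#...##..
.#.......
..#.....#
..###..#.
...#...#.
##.......
....#..#.
.##.#....

Derivation:
Fill (3+0,2+0) = (3,2)
Fill (3+1,2+0) = (4,2)
Fill (3+1,2+1) = (4,3)
Fill (3+1,2+2) = (4,4)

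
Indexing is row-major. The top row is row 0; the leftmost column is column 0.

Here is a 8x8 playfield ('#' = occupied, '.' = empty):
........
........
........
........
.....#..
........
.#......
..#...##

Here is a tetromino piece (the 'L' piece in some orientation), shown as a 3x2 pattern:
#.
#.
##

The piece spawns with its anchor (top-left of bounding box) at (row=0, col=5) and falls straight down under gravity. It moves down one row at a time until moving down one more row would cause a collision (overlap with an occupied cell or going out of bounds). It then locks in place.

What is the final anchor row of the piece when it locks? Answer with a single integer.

Spawn at (row=0, col=5). Try each row:
  row 0: fits
  row 1: fits
  row 2: blocked -> lock at row 1

Answer: 1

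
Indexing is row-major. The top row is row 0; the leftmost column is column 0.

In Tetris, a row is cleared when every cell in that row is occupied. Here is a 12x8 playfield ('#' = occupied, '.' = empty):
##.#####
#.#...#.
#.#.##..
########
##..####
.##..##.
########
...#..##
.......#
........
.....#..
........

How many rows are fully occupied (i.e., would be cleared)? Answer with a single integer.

Check each row:
  row 0: 1 empty cell -> not full
  row 1: 5 empty cells -> not full
  row 2: 4 empty cells -> not full
  row 3: 0 empty cells -> FULL (clear)
  row 4: 2 empty cells -> not full
  row 5: 4 empty cells -> not full
  row 6: 0 empty cells -> FULL (clear)
  row 7: 5 empty cells -> not full
  row 8: 7 empty cells -> not full
  row 9: 8 empty cells -> not full
  row 10: 7 empty cells -> not full
  row 11: 8 empty cells -> not full
Total rows cleared: 2

Answer: 2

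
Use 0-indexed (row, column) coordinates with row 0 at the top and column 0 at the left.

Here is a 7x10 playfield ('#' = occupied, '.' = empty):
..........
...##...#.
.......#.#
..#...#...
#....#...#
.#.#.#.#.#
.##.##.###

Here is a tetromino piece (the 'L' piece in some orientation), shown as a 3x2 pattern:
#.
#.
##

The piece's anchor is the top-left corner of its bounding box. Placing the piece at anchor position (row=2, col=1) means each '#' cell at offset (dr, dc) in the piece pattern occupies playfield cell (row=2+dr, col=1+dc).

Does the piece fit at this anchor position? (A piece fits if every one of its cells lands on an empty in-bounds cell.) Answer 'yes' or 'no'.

Answer: yes

Derivation:
Check each piece cell at anchor (2, 1):
  offset (0,0) -> (2,1): empty -> OK
  offset (1,0) -> (3,1): empty -> OK
  offset (2,0) -> (4,1): empty -> OK
  offset (2,1) -> (4,2): empty -> OK
All cells valid: yes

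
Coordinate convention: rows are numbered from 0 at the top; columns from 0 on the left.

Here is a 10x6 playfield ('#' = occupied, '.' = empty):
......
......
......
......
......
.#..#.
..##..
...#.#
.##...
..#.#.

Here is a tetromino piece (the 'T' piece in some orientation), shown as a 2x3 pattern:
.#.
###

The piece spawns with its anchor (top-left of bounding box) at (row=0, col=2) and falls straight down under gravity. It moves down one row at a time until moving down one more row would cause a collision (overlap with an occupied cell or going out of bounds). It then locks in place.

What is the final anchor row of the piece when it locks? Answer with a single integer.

Spawn at (row=0, col=2). Try each row:
  row 0: fits
  row 1: fits
  row 2: fits
  row 3: fits
  row 4: blocked -> lock at row 3

Answer: 3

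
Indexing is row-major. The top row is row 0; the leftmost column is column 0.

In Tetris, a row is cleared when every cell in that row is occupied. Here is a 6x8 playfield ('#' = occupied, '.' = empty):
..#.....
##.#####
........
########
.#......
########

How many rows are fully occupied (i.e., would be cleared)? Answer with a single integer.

Answer: 2

Derivation:
Check each row:
  row 0: 7 empty cells -> not full
  row 1: 1 empty cell -> not full
  row 2: 8 empty cells -> not full
  row 3: 0 empty cells -> FULL (clear)
  row 4: 7 empty cells -> not full
  row 5: 0 empty cells -> FULL (clear)
Total rows cleared: 2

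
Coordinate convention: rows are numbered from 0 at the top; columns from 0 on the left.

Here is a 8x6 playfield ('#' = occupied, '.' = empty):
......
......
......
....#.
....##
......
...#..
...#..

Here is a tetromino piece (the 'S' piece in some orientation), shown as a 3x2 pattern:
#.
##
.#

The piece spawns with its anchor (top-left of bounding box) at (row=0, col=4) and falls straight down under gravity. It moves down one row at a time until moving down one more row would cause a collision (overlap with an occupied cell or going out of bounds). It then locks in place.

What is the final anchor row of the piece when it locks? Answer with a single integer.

Answer: 1

Derivation:
Spawn at (row=0, col=4). Try each row:
  row 0: fits
  row 1: fits
  row 2: blocked -> lock at row 1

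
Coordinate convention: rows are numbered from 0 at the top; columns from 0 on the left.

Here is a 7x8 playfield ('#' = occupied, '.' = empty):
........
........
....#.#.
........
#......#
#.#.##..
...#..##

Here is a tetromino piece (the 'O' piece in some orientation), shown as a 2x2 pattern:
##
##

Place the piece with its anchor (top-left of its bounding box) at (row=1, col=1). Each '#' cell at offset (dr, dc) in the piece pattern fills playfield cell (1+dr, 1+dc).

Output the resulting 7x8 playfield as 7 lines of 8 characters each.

Fill (1+0,1+0) = (1,1)
Fill (1+0,1+1) = (1,2)
Fill (1+1,1+0) = (2,1)
Fill (1+1,1+1) = (2,2)

Answer: ........
.##.....
.##.#.#.
........
#......#
#.#.##..
...#..##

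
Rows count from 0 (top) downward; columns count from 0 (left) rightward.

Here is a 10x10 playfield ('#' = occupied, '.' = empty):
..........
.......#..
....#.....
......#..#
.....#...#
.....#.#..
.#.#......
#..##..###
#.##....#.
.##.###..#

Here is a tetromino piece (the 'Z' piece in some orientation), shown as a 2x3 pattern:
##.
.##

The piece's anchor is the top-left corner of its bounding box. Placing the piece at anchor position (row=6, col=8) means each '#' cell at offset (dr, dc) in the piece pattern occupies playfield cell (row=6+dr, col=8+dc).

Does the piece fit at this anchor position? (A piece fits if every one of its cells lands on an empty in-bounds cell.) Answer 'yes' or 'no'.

Check each piece cell at anchor (6, 8):
  offset (0,0) -> (6,8): empty -> OK
  offset (0,1) -> (6,9): empty -> OK
  offset (1,1) -> (7,9): occupied ('#') -> FAIL
  offset (1,2) -> (7,10): out of bounds -> FAIL
All cells valid: no

Answer: no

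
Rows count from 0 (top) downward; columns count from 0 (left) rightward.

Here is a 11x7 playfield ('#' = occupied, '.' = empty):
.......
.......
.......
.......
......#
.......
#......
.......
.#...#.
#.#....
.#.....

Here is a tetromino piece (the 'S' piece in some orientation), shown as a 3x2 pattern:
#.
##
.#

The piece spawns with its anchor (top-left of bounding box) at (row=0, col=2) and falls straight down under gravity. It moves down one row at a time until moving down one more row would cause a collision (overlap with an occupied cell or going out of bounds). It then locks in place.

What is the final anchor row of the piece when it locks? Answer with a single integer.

Answer: 7

Derivation:
Spawn at (row=0, col=2). Try each row:
  row 0: fits
  row 1: fits
  row 2: fits
  row 3: fits
  row 4: fits
  row 5: fits
  row 6: fits
  row 7: fits
  row 8: blocked -> lock at row 7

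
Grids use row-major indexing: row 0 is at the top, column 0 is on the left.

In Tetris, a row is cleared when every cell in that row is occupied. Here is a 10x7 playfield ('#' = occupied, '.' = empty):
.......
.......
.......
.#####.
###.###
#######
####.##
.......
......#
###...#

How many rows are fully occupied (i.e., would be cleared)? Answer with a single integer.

Check each row:
  row 0: 7 empty cells -> not full
  row 1: 7 empty cells -> not full
  row 2: 7 empty cells -> not full
  row 3: 2 empty cells -> not full
  row 4: 1 empty cell -> not full
  row 5: 0 empty cells -> FULL (clear)
  row 6: 1 empty cell -> not full
  row 7: 7 empty cells -> not full
  row 8: 6 empty cells -> not full
  row 9: 3 empty cells -> not full
Total rows cleared: 1

Answer: 1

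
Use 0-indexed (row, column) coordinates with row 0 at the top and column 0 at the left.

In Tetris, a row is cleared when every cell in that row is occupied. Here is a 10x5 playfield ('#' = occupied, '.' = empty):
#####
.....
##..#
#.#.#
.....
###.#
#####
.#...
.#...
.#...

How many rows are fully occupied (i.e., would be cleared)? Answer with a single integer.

Check each row:
  row 0: 0 empty cells -> FULL (clear)
  row 1: 5 empty cells -> not full
  row 2: 2 empty cells -> not full
  row 3: 2 empty cells -> not full
  row 4: 5 empty cells -> not full
  row 5: 1 empty cell -> not full
  row 6: 0 empty cells -> FULL (clear)
  row 7: 4 empty cells -> not full
  row 8: 4 empty cells -> not full
  row 9: 4 empty cells -> not full
Total rows cleared: 2

Answer: 2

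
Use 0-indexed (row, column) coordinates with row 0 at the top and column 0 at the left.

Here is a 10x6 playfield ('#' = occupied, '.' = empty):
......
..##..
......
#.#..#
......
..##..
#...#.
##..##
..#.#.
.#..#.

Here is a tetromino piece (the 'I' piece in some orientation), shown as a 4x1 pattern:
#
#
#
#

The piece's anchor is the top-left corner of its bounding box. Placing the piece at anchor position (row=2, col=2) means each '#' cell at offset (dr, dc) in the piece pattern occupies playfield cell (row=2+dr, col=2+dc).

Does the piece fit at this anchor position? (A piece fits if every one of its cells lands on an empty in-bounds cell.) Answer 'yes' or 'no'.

Answer: no

Derivation:
Check each piece cell at anchor (2, 2):
  offset (0,0) -> (2,2): empty -> OK
  offset (1,0) -> (3,2): occupied ('#') -> FAIL
  offset (2,0) -> (4,2): empty -> OK
  offset (3,0) -> (5,2): occupied ('#') -> FAIL
All cells valid: no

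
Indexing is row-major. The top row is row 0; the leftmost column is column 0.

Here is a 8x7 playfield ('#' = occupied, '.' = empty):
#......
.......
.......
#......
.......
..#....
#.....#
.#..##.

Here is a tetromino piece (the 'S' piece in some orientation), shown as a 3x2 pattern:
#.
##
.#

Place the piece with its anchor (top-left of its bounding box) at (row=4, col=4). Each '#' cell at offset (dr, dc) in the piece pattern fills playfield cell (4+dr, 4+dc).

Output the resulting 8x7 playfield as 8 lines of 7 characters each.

Fill (4+0,4+0) = (4,4)
Fill (4+1,4+0) = (5,4)
Fill (4+1,4+1) = (5,5)
Fill (4+2,4+1) = (6,5)

Answer: #......
.......
.......
#......
....#..
..#.##.
#....##
.#..##.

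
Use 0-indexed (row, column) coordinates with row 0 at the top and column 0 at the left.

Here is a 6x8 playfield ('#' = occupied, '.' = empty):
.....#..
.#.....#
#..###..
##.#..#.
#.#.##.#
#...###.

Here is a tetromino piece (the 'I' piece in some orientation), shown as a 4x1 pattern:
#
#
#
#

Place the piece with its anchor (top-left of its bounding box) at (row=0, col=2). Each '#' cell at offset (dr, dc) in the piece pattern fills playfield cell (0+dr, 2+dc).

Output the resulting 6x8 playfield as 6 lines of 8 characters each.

Answer: ..#..#..
.##....#
#.####..
####..#.
#.#.##.#
#...###.

Derivation:
Fill (0+0,2+0) = (0,2)
Fill (0+1,2+0) = (1,2)
Fill (0+2,2+0) = (2,2)
Fill (0+3,2+0) = (3,2)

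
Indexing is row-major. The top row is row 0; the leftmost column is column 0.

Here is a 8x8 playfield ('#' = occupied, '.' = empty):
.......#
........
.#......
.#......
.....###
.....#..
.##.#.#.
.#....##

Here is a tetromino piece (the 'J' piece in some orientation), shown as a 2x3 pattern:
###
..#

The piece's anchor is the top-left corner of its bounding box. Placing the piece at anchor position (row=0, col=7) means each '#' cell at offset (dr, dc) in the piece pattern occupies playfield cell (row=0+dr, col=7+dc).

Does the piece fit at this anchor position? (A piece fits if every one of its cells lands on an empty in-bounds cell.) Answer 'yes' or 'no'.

Check each piece cell at anchor (0, 7):
  offset (0,0) -> (0,7): occupied ('#') -> FAIL
  offset (0,1) -> (0,8): out of bounds -> FAIL
  offset (0,2) -> (0,9): out of bounds -> FAIL
  offset (1,2) -> (1,9): out of bounds -> FAIL
All cells valid: no

Answer: no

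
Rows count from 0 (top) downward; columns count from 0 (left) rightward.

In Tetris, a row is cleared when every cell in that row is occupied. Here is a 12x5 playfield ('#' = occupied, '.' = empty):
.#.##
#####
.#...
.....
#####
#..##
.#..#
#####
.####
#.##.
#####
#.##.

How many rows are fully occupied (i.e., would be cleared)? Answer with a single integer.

Check each row:
  row 0: 2 empty cells -> not full
  row 1: 0 empty cells -> FULL (clear)
  row 2: 4 empty cells -> not full
  row 3: 5 empty cells -> not full
  row 4: 0 empty cells -> FULL (clear)
  row 5: 2 empty cells -> not full
  row 6: 3 empty cells -> not full
  row 7: 0 empty cells -> FULL (clear)
  row 8: 1 empty cell -> not full
  row 9: 2 empty cells -> not full
  row 10: 0 empty cells -> FULL (clear)
  row 11: 2 empty cells -> not full
Total rows cleared: 4

Answer: 4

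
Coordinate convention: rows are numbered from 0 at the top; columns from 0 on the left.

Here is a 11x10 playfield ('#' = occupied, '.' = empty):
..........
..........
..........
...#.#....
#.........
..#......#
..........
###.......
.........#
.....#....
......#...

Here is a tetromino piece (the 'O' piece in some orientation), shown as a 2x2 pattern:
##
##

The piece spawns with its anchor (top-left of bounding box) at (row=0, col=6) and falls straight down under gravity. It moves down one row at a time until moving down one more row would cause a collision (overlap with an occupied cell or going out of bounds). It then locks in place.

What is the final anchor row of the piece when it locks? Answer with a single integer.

Spawn at (row=0, col=6). Try each row:
  row 0: fits
  row 1: fits
  row 2: fits
  row 3: fits
  row 4: fits
  row 5: fits
  row 6: fits
  row 7: fits
  row 8: fits
  row 9: blocked -> lock at row 8

Answer: 8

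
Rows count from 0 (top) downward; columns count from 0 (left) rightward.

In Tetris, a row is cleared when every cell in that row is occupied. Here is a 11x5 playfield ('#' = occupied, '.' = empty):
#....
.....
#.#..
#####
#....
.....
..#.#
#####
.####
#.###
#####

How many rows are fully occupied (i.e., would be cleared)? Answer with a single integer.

Answer: 3

Derivation:
Check each row:
  row 0: 4 empty cells -> not full
  row 1: 5 empty cells -> not full
  row 2: 3 empty cells -> not full
  row 3: 0 empty cells -> FULL (clear)
  row 4: 4 empty cells -> not full
  row 5: 5 empty cells -> not full
  row 6: 3 empty cells -> not full
  row 7: 0 empty cells -> FULL (clear)
  row 8: 1 empty cell -> not full
  row 9: 1 empty cell -> not full
  row 10: 0 empty cells -> FULL (clear)
Total rows cleared: 3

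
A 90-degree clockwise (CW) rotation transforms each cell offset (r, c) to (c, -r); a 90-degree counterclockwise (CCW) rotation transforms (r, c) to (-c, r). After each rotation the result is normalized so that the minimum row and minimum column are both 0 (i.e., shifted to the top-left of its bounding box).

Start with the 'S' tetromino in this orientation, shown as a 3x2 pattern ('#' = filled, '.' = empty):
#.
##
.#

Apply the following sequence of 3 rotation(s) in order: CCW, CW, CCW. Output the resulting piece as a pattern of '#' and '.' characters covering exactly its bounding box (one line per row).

Start:
#.
##
.#
After rotation 1 (CCW):
.##
##.
After rotation 2 (CW):
#.
##
.#
After rotation 3 (CCW):
.##
##.

Answer: .##
##.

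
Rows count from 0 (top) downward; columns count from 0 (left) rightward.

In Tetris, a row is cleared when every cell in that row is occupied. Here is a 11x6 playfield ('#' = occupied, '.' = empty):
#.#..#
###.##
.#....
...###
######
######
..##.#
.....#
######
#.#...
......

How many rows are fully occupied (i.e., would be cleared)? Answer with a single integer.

Answer: 3

Derivation:
Check each row:
  row 0: 3 empty cells -> not full
  row 1: 1 empty cell -> not full
  row 2: 5 empty cells -> not full
  row 3: 3 empty cells -> not full
  row 4: 0 empty cells -> FULL (clear)
  row 5: 0 empty cells -> FULL (clear)
  row 6: 3 empty cells -> not full
  row 7: 5 empty cells -> not full
  row 8: 0 empty cells -> FULL (clear)
  row 9: 4 empty cells -> not full
  row 10: 6 empty cells -> not full
Total rows cleared: 3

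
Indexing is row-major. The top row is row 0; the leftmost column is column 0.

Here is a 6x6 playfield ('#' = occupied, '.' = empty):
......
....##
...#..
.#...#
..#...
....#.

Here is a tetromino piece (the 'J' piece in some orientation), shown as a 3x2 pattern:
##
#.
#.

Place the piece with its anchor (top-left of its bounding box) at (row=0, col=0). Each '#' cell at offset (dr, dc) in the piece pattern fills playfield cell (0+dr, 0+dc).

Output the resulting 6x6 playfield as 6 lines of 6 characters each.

Answer: ##....
#...##
#..#..
.#...#
..#...
....#.

Derivation:
Fill (0+0,0+0) = (0,0)
Fill (0+0,0+1) = (0,1)
Fill (0+1,0+0) = (1,0)
Fill (0+2,0+0) = (2,0)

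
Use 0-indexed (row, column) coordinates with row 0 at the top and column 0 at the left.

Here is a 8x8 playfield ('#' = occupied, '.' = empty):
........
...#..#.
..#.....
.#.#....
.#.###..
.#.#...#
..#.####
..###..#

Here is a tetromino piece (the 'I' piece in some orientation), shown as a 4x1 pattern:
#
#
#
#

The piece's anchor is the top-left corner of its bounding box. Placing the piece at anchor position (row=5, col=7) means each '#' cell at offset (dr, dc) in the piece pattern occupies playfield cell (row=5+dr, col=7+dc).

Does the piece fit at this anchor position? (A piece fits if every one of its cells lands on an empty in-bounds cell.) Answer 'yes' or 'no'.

Answer: no

Derivation:
Check each piece cell at anchor (5, 7):
  offset (0,0) -> (5,7): occupied ('#') -> FAIL
  offset (1,0) -> (6,7): occupied ('#') -> FAIL
  offset (2,0) -> (7,7): occupied ('#') -> FAIL
  offset (3,0) -> (8,7): out of bounds -> FAIL
All cells valid: no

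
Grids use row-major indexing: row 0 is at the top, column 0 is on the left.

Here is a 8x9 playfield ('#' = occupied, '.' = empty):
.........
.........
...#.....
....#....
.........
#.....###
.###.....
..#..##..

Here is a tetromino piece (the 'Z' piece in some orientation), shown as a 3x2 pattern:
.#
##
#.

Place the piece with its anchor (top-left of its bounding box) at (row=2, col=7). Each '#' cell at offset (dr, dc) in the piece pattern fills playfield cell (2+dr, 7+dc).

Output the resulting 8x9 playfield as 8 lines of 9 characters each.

Fill (2+0,7+1) = (2,8)
Fill (2+1,7+0) = (3,7)
Fill (2+1,7+1) = (3,8)
Fill (2+2,7+0) = (4,7)

Answer: .........
.........
...#....#
....#..##
.......#.
#.....###
.###.....
..#..##..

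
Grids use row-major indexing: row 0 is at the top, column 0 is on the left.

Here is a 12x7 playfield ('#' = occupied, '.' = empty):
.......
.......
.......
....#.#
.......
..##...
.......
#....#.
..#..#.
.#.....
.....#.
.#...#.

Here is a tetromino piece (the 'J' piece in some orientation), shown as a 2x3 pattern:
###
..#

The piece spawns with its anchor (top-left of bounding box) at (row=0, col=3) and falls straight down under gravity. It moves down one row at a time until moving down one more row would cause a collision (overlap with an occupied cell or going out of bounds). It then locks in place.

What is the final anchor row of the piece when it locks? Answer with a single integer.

Answer: 2

Derivation:
Spawn at (row=0, col=3). Try each row:
  row 0: fits
  row 1: fits
  row 2: fits
  row 3: blocked -> lock at row 2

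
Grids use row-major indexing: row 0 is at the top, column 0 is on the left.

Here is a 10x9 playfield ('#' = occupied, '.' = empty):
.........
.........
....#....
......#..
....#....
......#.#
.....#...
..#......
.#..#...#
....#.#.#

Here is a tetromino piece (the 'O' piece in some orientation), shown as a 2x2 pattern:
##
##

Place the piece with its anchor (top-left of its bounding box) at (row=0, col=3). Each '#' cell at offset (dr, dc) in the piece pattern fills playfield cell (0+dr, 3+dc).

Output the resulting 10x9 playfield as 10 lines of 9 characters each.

Answer: ...##....
...##....
....#....
......#..
....#....
......#.#
.....#...
..#......
.#..#...#
....#.#.#

Derivation:
Fill (0+0,3+0) = (0,3)
Fill (0+0,3+1) = (0,4)
Fill (0+1,3+0) = (1,3)
Fill (0+1,3+1) = (1,4)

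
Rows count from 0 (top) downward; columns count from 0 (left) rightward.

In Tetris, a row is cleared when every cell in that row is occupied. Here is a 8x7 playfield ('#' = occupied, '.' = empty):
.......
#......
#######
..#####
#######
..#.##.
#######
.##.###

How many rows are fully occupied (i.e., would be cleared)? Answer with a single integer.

Check each row:
  row 0: 7 empty cells -> not full
  row 1: 6 empty cells -> not full
  row 2: 0 empty cells -> FULL (clear)
  row 3: 2 empty cells -> not full
  row 4: 0 empty cells -> FULL (clear)
  row 5: 4 empty cells -> not full
  row 6: 0 empty cells -> FULL (clear)
  row 7: 2 empty cells -> not full
Total rows cleared: 3

Answer: 3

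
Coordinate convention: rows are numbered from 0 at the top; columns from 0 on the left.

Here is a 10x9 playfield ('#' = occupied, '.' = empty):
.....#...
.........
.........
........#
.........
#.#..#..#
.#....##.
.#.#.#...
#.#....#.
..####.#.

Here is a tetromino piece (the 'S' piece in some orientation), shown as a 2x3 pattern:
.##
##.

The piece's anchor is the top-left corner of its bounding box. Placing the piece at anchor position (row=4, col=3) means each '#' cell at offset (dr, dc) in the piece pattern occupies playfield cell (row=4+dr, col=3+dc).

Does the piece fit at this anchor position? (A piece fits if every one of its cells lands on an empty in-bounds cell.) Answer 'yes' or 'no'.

Check each piece cell at anchor (4, 3):
  offset (0,1) -> (4,4): empty -> OK
  offset (0,2) -> (4,5): empty -> OK
  offset (1,0) -> (5,3): empty -> OK
  offset (1,1) -> (5,4): empty -> OK
All cells valid: yes

Answer: yes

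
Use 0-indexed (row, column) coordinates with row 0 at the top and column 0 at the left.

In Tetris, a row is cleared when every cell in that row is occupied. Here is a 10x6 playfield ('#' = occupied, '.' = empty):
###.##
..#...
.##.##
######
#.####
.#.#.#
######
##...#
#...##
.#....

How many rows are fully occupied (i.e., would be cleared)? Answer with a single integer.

Answer: 2

Derivation:
Check each row:
  row 0: 1 empty cell -> not full
  row 1: 5 empty cells -> not full
  row 2: 2 empty cells -> not full
  row 3: 0 empty cells -> FULL (clear)
  row 4: 1 empty cell -> not full
  row 5: 3 empty cells -> not full
  row 6: 0 empty cells -> FULL (clear)
  row 7: 3 empty cells -> not full
  row 8: 3 empty cells -> not full
  row 9: 5 empty cells -> not full
Total rows cleared: 2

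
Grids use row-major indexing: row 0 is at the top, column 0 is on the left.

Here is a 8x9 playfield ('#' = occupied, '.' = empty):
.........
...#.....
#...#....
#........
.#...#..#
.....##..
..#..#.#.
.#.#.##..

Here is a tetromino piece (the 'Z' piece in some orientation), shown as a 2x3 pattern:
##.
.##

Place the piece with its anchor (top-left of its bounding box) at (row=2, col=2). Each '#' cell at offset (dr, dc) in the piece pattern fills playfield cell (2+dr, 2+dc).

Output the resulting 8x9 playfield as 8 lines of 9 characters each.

Fill (2+0,2+0) = (2,2)
Fill (2+0,2+1) = (2,3)
Fill (2+1,2+1) = (3,3)
Fill (2+1,2+2) = (3,4)

Answer: .........
...#.....
#.###....
#..##....
.#...#..#
.....##..
..#..#.#.
.#.#.##..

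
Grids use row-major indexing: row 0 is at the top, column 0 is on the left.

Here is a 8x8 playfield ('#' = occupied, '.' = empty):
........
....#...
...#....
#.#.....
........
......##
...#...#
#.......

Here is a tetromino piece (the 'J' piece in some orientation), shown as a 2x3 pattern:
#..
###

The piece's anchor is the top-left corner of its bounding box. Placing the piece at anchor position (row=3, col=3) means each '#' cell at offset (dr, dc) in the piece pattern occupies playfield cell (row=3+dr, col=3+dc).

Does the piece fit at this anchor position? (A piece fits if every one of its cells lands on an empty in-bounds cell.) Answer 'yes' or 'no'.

Check each piece cell at anchor (3, 3):
  offset (0,0) -> (3,3): empty -> OK
  offset (1,0) -> (4,3): empty -> OK
  offset (1,1) -> (4,4): empty -> OK
  offset (1,2) -> (4,5): empty -> OK
All cells valid: yes

Answer: yes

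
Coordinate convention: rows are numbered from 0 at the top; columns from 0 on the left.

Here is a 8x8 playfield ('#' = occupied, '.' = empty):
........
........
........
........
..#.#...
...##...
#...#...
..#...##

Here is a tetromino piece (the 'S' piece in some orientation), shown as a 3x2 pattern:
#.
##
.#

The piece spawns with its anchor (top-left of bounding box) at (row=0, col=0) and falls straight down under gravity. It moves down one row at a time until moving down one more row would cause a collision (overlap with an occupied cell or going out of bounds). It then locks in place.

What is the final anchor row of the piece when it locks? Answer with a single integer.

Spawn at (row=0, col=0). Try each row:
  row 0: fits
  row 1: fits
  row 2: fits
  row 3: fits
  row 4: fits
  row 5: blocked -> lock at row 4

Answer: 4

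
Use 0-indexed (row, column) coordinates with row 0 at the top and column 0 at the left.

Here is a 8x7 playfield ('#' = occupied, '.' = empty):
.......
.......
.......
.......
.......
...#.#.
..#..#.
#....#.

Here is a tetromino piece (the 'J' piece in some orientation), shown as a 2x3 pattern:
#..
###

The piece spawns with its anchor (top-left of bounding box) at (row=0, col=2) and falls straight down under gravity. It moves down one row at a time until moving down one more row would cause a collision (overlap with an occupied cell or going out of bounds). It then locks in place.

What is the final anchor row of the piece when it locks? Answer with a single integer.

Answer: 3

Derivation:
Spawn at (row=0, col=2). Try each row:
  row 0: fits
  row 1: fits
  row 2: fits
  row 3: fits
  row 4: blocked -> lock at row 3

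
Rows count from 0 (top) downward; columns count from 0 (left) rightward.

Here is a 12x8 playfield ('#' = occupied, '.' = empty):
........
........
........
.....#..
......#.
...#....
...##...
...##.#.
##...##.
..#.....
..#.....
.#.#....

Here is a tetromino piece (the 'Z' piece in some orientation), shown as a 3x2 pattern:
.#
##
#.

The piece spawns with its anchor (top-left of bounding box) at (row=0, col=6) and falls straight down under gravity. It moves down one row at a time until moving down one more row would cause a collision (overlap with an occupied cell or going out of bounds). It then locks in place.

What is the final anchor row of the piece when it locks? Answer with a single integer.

Answer: 1

Derivation:
Spawn at (row=0, col=6). Try each row:
  row 0: fits
  row 1: fits
  row 2: blocked -> lock at row 1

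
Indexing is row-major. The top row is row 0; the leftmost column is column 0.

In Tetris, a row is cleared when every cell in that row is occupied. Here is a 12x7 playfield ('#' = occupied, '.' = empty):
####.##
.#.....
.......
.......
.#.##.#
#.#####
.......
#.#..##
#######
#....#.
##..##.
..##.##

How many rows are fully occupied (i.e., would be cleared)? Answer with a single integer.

Answer: 1

Derivation:
Check each row:
  row 0: 1 empty cell -> not full
  row 1: 6 empty cells -> not full
  row 2: 7 empty cells -> not full
  row 3: 7 empty cells -> not full
  row 4: 3 empty cells -> not full
  row 5: 1 empty cell -> not full
  row 6: 7 empty cells -> not full
  row 7: 3 empty cells -> not full
  row 8: 0 empty cells -> FULL (clear)
  row 9: 5 empty cells -> not full
  row 10: 3 empty cells -> not full
  row 11: 3 empty cells -> not full
Total rows cleared: 1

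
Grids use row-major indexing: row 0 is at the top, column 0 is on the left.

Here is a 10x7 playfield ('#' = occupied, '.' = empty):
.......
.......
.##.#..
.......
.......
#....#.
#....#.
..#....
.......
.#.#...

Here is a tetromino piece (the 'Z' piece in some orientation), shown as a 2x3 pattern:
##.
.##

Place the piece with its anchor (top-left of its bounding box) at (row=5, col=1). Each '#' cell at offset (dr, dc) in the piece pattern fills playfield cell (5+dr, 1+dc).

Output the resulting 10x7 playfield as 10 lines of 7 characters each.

Fill (5+0,1+0) = (5,1)
Fill (5+0,1+1) = (5,2)
Fill (5+1,1+1) = (6,2)
Fill (5+1,1+2) = (6,3)

Answer: .......
.......
.##.#..
.......
.......
###..#.
#.##.#.
..#....
.......
.#.#...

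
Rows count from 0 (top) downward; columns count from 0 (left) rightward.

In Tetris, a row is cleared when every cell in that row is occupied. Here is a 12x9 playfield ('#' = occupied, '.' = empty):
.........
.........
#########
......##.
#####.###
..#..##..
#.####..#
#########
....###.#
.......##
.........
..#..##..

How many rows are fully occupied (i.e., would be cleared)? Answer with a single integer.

Answer: 2

Derivation:
Check each row:
  row 0: 9 empty cells -> not full
  row 1: 9 empty cells -> not full
  row 2: 0 empty cells -> FULL (clear)
  row 3: 7 empty cells -> not full
  row 4: 1 empty cell -> not full
  row 5: 6 empty cells -> not full
  row 6: 3 empty cells -> not full
  row 7: 0 empty cells -> FULL (clear)
  row 8: 5 empty cells -> not full
  row 9: 7 empty cells -> not full
  row 10: 9 empty cells -> not full
  row 11: 6 empty cells -> not full
Total rows cleared: 2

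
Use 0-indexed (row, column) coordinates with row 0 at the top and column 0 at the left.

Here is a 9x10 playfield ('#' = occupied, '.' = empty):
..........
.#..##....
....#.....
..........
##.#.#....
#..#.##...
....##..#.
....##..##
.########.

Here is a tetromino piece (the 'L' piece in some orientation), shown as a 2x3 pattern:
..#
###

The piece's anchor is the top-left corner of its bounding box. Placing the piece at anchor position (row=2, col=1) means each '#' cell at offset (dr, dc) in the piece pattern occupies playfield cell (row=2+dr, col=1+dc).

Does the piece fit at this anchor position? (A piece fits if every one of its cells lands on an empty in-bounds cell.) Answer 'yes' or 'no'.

Answer: yes

Derivation:
Check each piece cell at anchor (2, 1):
  offset (0,2) -> (2,3): empty -> OK
  offset (1,0) -> (3,1): empty -> OK
  offset (1,1) -> (3,2): empty -> OK
  offset (1,2) -> (3,3): empty -> OK
All cells valid: yes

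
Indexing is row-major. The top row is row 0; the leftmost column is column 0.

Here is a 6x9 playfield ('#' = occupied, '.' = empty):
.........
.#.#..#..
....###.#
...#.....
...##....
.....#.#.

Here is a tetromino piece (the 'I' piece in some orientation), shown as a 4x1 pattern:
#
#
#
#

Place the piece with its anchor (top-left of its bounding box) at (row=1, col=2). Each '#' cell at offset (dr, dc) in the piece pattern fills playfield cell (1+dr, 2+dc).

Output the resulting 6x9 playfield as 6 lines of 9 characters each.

Answer: .........
.###..#..
..#.###.#
..##.....
..###....
.....#.#.

Derivation:
Fill (1+0,2+0) = (1,2)
Fill (1+1,2+0) = (2,2)
Fill (1+2,2+0) = (3,2)
Fill (1+3,2+0) = (4,2)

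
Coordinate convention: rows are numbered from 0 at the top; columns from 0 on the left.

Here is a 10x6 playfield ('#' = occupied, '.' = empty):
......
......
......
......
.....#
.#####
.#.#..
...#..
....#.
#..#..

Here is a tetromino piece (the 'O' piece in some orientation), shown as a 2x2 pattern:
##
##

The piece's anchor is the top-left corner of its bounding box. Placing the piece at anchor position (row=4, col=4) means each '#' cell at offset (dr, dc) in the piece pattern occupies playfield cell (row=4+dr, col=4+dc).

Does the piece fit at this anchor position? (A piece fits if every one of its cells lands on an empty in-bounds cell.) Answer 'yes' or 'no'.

Answer: no

Derivation:
Check each piece cell at anchor (4, 4):
  offset (0,0) -> (4,4): empty -> OK
  offset (0,1) -> (4,5): occupied ('#') -> FAIL
  offset (1,0) -> (5,4): occupied ('#') -> FAIL
  offset (1,1) -> (5,5): occupied ('#') -> FAIL
All cells valid: no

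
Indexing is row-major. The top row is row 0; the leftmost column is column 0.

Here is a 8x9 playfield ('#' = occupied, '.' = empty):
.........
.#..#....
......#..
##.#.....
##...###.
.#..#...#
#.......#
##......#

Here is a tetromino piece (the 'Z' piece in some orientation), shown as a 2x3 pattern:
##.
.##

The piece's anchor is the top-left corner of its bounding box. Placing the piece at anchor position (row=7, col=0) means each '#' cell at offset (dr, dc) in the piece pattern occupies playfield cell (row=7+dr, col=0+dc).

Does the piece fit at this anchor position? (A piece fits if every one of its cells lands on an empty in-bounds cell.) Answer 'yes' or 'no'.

Check each piece cell at anchor (7, 0):
  offset (0,0) -> (7,0): occupied ('#') -> FAIL
  offset (0,1) -> (7,1): occupied ('#') -> FAIL
  offset (1,1) -> (8,1): out of bounds -> FAIL
  offset (1,2) -> (8,2): out of bounds -> FAIL
All cells valid: no

Answer: no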